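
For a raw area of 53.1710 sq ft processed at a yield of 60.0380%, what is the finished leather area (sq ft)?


Formula: finished = raw * yield / 100
Substituting: finished = 53.1710 * 60.0380 / 100
Result: 31.9228 sq ft


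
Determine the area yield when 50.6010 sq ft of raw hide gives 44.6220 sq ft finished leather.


Formula: Yield = finished / raw * 100
Substituting: Yield = 44.6220 / 50.6010 * 100
Result: 88.1840 %


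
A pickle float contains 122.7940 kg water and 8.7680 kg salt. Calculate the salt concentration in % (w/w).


Formula: Conc = salt / (water + salt) * 100
Substituting: Conc = 8.7680 / (122.7940 + 8.7680) * 100
Result: 6.6645 %


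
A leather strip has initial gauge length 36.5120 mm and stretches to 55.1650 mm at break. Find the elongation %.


Formula: Elongation = (Lf - L0) / L0 * 100
Substituting: Elongation = (55.1650 - 36.5120) / 36.5120 * 100
Result: 51.0873 %


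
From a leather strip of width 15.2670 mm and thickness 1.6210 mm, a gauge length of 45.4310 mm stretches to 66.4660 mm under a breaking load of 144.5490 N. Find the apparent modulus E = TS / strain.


TS = F / (w * t) = 144.5490 / (15.2670 * 1.6210) = 5.8409 N/mm^2
strain = (Lf - L0) / L0 = (66.4660 - 45.4310) / 45.4310 = 0.4630
E = TS / strain = 5.8409 / 0.4630 = 12.6150 N/mm^2


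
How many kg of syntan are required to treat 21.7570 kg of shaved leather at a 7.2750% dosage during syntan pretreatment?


Formula: Syntan = substrate * pct / 100
Substituting: Syntan = 21.7570 * 7.2750 / 100
Result: 1.5828 kg


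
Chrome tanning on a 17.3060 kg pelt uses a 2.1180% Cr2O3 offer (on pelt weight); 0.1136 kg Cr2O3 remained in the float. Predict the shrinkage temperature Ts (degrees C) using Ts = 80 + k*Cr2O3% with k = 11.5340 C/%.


Offered = pelt * offer_pct / 100 = 17.3060 * 2.1180 / 100 = 0.3665 kg
Uptake = offered - residual = 0.3665 - 0.1136 = 0.2529 kg
Cr2O3% on pelt = uptake / pelt * 100 = 0.2529 / 17.3060 * 100 = 1.4616 %
Ts = 80 + k * Cr2O3% = 80 + 11.5340 * 1.4616 = 96.8579 C


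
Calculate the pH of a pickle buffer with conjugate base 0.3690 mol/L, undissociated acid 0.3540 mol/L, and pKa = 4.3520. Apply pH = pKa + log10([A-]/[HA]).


ratio = [A-] / [HA] = 0.3690 / 0.3540 = 1.0424
log10(ratio) = 0.0180231
pH = pKa + log10(ratio) = 4.3520 + 0.0180231 = 4.3700


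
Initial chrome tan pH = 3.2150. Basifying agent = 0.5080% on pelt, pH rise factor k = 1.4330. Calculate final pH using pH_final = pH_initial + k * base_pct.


Formula: pH_final = pH_initial + k * base_pct
Substituting: pH_final = 3.2150 + 1.4330 * 0.5080
Result: 3.9430


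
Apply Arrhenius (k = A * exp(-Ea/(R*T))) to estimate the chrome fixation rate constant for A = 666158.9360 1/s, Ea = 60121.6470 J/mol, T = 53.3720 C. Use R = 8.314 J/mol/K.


T_K = T_C + 273.15 = 53.3720 + 273.15 = 326.5220 K
exponent = -Ea / (R * T_K) = -60121.6470 / (8.314 * 326.5220) = -22.1467
k = A * exp(exponent) = 666158.9360 * exp(-22.1467) = 1.6047e-04 1/s


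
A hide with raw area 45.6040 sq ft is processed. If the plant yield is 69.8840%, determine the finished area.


Formula: finished = raw * yield / 100
Substituting: finished = 45.6040 * 69.8840 / 100
Result: 31.8699 sq ft


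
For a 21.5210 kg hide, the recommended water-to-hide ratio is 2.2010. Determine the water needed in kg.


Formula: Water = hide_weight * ratio
Substituting: Water = 21.5210 * 2.2010
Result: 47.3677 kg


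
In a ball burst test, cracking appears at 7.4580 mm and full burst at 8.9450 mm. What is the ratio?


Formula: Ratio = crack / burst
Substituting: Ratio = 7.4580 / 8.9450
Result: 0.8338


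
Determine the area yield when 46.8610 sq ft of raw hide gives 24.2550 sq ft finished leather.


Formula: Yield = finished / raw * 100
Substituting: Yield = 24.2550 / 46.8610 * 100
Result: 51.7595 %


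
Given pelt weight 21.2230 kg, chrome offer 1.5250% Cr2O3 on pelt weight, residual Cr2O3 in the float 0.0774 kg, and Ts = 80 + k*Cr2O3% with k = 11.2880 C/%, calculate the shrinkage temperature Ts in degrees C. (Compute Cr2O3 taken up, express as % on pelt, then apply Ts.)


Offered = pelt * offer_pct / 100 = 21.2230 * 1.5250 / 100 = 0.3237 kg
Uptake = offered - residual = 0.3237 - 0.0774 = 0.2463 kg
Cr2O3% on pelt = uptake / pelt * 100 = 0.2463 / 21.2230 * 100 = 1.1603 %
Ts = 80 + k * Cr2O3% = 80 + 11.2880 * 1.1603 = 93.0975 C


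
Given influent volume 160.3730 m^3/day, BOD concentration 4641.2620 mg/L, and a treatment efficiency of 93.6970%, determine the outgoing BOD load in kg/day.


Load_in = volume * conc / 1000 = 160.3730 * 4641.2620 / 1000 = 744.3331 kg/day
Removed = Load_in * eff / 100 = 744.3331 * 93.6970 / 100 = 697.4178 kg/day
Load_out = Load_in - Removed = 744.3331 - 697.4178 = 46.9153 kg/day


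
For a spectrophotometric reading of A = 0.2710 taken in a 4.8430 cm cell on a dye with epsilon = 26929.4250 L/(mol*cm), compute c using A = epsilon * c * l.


Formula: c = A / (epsilon * l)
Substituting: c = 0.2710 / (26929.4250 * 4.8430)
Result: 2.0779e-06 mol/L


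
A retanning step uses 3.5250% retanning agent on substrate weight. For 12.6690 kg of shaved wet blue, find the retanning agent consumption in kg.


Formula: Retan = substrate * pct / 100
Substituting: Retan = 12.6690 * 3.5250 / 100
Result: 0.4466 kg


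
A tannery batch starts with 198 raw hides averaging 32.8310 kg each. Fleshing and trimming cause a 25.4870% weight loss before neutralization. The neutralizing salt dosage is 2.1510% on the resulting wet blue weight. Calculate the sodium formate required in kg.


Total_raw = N * avg_wt = 198 * 32.8310 = 6500.5380 kg
Substrate = Total_raw * (1 - loss/100) = 6500.5380 * (1 - 25.4870/100) = 4843.7459 kg
Neutralizer = Substrate * pct / 100 = 4843.7459 * 2.1510 / 100 = 104.1890 kg


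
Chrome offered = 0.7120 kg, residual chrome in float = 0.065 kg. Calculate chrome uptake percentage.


Formula: Uptake = (offered - residual) / offered * 100
Substituting: Uptake = (0.7120 - 0.065) / 0.7120 * 100
Result: 90.8708 %


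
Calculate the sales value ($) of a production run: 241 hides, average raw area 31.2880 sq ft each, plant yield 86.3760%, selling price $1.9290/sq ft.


Raw_total = N * avg_area = 241 * 31.2880 = 7540.4080 sq ft
Finished = Raw_total * yield / 100 = 7540.4080 * 86.3760 / 100 = 6513.1028 sq ft
Value = Finished * price = 6513.1028 * 1.9290 = 12563.7753 $


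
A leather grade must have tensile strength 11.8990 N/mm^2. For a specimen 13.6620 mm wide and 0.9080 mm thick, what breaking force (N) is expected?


Formula: F = TS * w * t
Substituting: F = 11.8990 * 13.6620 * 0.9080
Result: 147.6082 N


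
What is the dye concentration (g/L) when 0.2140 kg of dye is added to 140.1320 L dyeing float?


Formula: Conc = dye_mass(kg) / volume(L) * 1000
Substituting: Conc = 0.2140 / 140.1320 * 1000
Result: 1.5271 g/L


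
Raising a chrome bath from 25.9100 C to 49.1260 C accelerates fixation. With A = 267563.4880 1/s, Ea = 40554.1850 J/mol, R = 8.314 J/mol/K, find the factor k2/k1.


T1 = 25.9100 + 273.15 = 299.0600 K; T2 = 49.1260 + 273.15 = 322.2760 K
k1 = A * exp(-Ea/(R*T1)) = 267563.4880 * exp(-40554.1850/(8.314*299.0600)) = 0.0220732 1/s
k2 = A * exp(-Ea/(R*T2)) = 267563.4880 * exp(-40554.1850/(8.314*322.2760)) = 0.0714741 1/s
k2/k1 = 0.0714741 / 0.0220732 = 3.2380


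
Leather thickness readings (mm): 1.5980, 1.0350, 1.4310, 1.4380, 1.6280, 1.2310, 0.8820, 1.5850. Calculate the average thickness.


Formula: Average = sum / n
Substituting: Average = 10.8280 / 8
Result: 1.3535 mm


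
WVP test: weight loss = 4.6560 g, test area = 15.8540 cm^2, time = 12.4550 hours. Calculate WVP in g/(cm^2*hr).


Formula: WVP = loss / (area * time)
Substituting: WVP = 4.6560 / (15.8540 * 12.4550)
Result: 0.0235793 g/(cm^2*hr)


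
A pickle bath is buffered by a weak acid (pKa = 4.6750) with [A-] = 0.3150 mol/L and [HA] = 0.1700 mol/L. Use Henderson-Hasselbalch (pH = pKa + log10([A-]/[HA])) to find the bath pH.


ratio = [A-] / [HA] = 0.3150 / 0.1700 = 1.8529
log10(ratio) = 0.2679
pH = pKa + log10(ratio) = 4.6750 + 0.2679 = 4.9429


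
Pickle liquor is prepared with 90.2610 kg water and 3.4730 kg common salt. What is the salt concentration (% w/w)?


Formula: Conc = salt / (water + salt) * 100
Substituting: Conc = 3.4730 / (90.2610 + 3.4730) * 100
Result: 3.7052 %


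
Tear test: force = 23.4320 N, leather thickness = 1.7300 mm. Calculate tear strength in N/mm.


Formula: Tear strength = force / thickness
Substituting: Tear strength = 23.4320 / 1.7300
Result: 13.5445 N/mm


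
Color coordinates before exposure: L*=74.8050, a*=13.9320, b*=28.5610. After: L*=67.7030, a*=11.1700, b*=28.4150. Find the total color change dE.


dL = -7.1020, da = -2.7620, db = -0.1460
dE = sqrt((-7.1020)^2 + (-2.7620)^2 + (-0.1460)^2) = 7.6216


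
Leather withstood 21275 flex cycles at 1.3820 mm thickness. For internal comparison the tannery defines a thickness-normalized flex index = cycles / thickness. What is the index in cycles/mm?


Formula: Index = cycles / thickness
Substituting: Index = 21275 / 1.3820
Result: 15394.3560 cycles/mm


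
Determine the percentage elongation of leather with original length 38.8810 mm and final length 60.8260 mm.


Formula: Elongation = (Lf - L0) / L0 * 100
Substituting: Elongation = (60.8260 - 38.8810) / 38.8810 * 100
Result: 56.4414 %


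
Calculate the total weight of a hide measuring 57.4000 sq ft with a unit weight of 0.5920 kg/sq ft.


Formula: Weight = area * weight_per_sqft
Substituting: Weight = 57.4000 * 0.5920
Result: 33.9808 kg


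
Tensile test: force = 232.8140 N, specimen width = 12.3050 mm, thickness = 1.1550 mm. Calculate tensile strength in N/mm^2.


Formula: TS = force / (width * thickness)
Substituting: TS = 232.8140 / (12.3050 * 1.1550)
Result: 16.3812 N/mm^2


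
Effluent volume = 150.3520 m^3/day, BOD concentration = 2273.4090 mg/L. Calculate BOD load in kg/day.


Formula: BOD_load = volume * conc / 1000
Substituting: BOD_load = 150.3520 * 2273.4090 / 1000
Result: 341.8116 kg/day


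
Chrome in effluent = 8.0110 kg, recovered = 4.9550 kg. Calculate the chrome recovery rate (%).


Formula: Recovery = recovered / input * 100
Substituting: Recovery = 4.9550 / 8.0110 * 100
Result: 61.8525 %


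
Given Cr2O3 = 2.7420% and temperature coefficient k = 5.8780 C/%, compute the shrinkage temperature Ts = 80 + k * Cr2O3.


Formula: Ts = 80 + k * Cr2O3
Substituting: Ts = 80 + 5.8780 * 2.7420
Result: 96.1175 C


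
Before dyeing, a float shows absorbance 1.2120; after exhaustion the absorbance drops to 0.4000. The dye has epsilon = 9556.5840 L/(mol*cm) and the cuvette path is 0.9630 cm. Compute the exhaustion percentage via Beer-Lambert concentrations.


c_initial = A_i / (epsilon * l) = 1.2120 / (9556.5840 * 0.9630) = 1.3170e-04 mol/L
c_final = A_f / (epsilon * l) = 0.4000 / (9556.5840 * 0.9630) = 4.3464e-05 mol/L
Exhaustion = (c_initial - c_final) / c_initial * 100 = (1.3170e-04 - 4.3464e-05) / 1.3170e-04 * 100 = 66.9967 %


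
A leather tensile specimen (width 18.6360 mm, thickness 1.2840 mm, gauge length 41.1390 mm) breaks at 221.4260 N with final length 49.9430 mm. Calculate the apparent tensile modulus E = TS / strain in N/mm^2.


TS = F / (w * t) = 221.4260 / (18.6360 * 1.2840) = 9.2536 N/mm^2
strain = (Lf - L0) / L0 = (49.9430 - 41.1390) / 41.1390 = 0.2140
E = TS / strain = 9.2536 / 0.2140 = 43.2399 N/mm^2


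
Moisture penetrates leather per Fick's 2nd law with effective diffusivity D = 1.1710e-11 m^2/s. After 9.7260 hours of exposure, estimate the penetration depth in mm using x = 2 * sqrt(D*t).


t = 9.7260 hr * 3600 = 35013.6000 s
D * t = 1.1710e-11 * 35013.6000 = 4.1001e-07
x = 2 * sqrt(D*t) = 2 * sqrt(4.1001e-07) = 0.00128064 m = 1.2806 mm


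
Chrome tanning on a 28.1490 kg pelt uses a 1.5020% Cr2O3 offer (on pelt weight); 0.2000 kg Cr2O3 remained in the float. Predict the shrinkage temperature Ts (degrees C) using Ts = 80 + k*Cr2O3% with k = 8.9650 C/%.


Offered = pelt * offer_pct / 100 = 28.1490 * 1.5020 / 100 = 0.4228 kg
Uptake = offered - residual = 0.4228 - 0.2000 = 0.2228 kg
Cr2O3% on pelt = uptake / pelt * 100 = 0.2228 / 28.1490 * 100 = 0.7915 %
Ts = 80 + k * Cr2O3% = 80 + 8.9650 * 0.7915 = 87.0958 C


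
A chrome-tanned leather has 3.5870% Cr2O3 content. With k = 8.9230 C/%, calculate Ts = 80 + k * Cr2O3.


Formula: Ts = 80 + k * Cr2O3
Substituting: Ts = 80 + 8.9230 * 3.5870
Result: 112.0068 C


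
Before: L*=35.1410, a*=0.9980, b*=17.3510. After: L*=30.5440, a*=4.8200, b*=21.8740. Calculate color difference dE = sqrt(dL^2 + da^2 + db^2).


dL = -4.5970, da = 3.8220, db = 4.5230
dE = sqrt((-4.5970)^2 + 3.8220^2 + 4.5230^2) = 7.4965


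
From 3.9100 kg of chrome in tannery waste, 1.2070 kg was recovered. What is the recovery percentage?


Formula: Recovery = recovered / input * 100
Substituting: Recovery = 1.2070 / 3.9100 * 100
Result: 30.8696 %


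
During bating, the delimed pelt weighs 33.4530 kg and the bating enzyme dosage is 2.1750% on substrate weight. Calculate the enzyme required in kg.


Formula: Enzyme = substrate * pct / 100
Substituting: Enzyme = 33.4530 * 2.1750 / 100
Result: 0.7276 kg


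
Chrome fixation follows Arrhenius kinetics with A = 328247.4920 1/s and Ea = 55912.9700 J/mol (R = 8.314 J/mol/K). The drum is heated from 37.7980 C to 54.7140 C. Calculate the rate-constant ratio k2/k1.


T1 = 37.7980 + 273.15 = 310.9480 K; T2 = 54.7140 + 273.15 = 327.8640 K
k1 = A * exp(-Ea/(R*T1)) = 328247.4920 * exp(-55912.9700/(8.314*310.9480)) = 1.3284e-04 1/s
k2 = A * exp(-Ea/(R*T2)) = 328247.4920 * exp(-55912.9700/(8.314*327.8640)) = 4.0545e-04 1/s
k2/k1 = 4.0545e-04 / 1.3284e-04 = 3.0523


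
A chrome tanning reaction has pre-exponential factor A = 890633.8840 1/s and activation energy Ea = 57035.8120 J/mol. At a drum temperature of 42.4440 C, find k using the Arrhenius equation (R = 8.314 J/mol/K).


T_K = T_C + 273.15 = 42.4440 + 273.15 = 315.5940 K
exponent = -Ea / (R * T_K) = -57035.8120 / (8.314 * 315.5940) = -21.7375
k = A * exp(exponent) = 890633.8840 * exp(-21.7375) = 3.2303e-04 1/s


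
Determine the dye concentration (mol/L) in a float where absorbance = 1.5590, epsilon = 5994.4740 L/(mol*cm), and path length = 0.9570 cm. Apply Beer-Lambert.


Formula: c = A / (epsilon * l)
Substituting: c = 1.5590 / (5994.4740 * 0.9570)
Result: 2.7176e-04 mol/L


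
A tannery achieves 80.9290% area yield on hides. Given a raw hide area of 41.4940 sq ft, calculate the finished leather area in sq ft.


Formula: finished = raw * yield / 100
Substituting: finished = 41.4940 * 80.9290 / 100
Result: 33.5807 sq ft


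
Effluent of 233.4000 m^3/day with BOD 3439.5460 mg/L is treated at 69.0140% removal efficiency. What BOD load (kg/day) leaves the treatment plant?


Load_in = volume * conc / 1000 = 233.4000 * 3439.5460 / 1000 = 802.7900 kg/day
Removed = Load_in * eff / 100 = 802.7900 * 69.0140 / 100 = 554.0375 kg/day
Load_out = Load_in - Removed = 802.7900 - 554.0375 = 248.7525 kg/day


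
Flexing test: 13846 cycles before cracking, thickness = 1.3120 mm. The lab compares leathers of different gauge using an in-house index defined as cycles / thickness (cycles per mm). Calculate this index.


Formula: Index = cycles / thickness
Substituting: Index = 13846 / 1.3120
Result: 10553.3537 cycles/mm


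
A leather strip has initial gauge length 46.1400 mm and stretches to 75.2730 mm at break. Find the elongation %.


Formula: Elongation = (Lf - L0) / L0 * 100
Substituting: Elongation = (75.2730 - 46.1400) / 46.1400 * 100
Result: 63.1404 %


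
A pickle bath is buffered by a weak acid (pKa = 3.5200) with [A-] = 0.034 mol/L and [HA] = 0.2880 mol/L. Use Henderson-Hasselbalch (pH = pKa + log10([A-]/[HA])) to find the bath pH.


ratio = [A-] / [HA] = 0.034 / 0.2880 = 0.1181
log10(ratio) = -0.9279
pH = pKa + log10(ratio) = 3.5200 - 0.9279 = 2.5921


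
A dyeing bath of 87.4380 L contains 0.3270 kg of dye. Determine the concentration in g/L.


Formula: Conc = dye_mass(kg) / volume(L) * 1000
Substituting: Conc = 0.3270 / 87.4380 * 1000
Result: 3.7398 g/L


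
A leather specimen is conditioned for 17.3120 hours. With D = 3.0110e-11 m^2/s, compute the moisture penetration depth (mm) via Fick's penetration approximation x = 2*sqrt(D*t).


t = 17.3120 hr * 3600 = 62323.2000 s
D * t = 3.0110e-11 * 62323.2000 = 1.8766e-06
x = 2 * sqrt(D*t) = 2 * sqrt(1.8766e-06) = 0.00273975 m = 2.7397 mm


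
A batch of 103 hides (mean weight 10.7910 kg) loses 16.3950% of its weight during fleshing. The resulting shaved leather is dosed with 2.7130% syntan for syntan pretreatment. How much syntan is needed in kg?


Total_raw = N * avg_wt = 103 * 10.7910 = 1111.4730 kg
Substrate = Total_raw * (1 - loss/100) = 1111.4730 * (1 - 16.3950/100) = 929.2470 kg
Syntan = Substrate * pct / 100 = 929.2470 * 2.7130 / 100 = 25.2105 kg


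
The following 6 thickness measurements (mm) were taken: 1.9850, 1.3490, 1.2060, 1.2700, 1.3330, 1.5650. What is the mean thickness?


Formula: Average = sum / n
Substituting: Average = 8.7080 / 6
Result: 1.4513 mm


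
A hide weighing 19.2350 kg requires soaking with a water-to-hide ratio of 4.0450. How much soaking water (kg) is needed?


Formula: Water = hide_weight * ratio
Substituting: Water = 19.2350 * 4.0450
Result: 77.8056 kg


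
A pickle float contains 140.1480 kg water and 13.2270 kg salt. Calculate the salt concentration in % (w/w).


Formula: Conc = salt / (water + salt) * 100
Substituting: Conc = 13.2270 / (140.1480 + 13.2270) * 100
Result: 8.6240 %


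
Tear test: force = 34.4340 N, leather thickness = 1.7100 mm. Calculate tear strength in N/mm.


Formula: Tear strength = force / thickness
Substituting: Tear strength = 34.4340 / 1.7100
Result: 20.1368 N/mm


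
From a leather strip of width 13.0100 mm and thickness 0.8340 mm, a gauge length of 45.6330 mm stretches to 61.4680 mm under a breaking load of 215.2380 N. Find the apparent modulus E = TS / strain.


TS = F / (w * t) = 215.2380 / (13.0100 * 0.8340) = 19.8370 N/mm^2
strain = (Lf - L0) / L0 = (61.4680 - 45.6330) / 45.6330 = 0.3470
E = TS / strain = 19.8370 / 0.3470 = 57.1658 N/mm^2


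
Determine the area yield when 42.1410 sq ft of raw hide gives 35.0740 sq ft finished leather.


Formula: Yield = finished / raw * 100
Substituting: Yield = 35.0740 / 42.1410 * 100
Result: 83.2301 %


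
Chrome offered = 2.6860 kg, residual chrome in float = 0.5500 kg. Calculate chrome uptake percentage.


Formula: Uptake = (offered - residual) / offered * 100
Substituting: Uptake = (2.6860 - 0.5500) / 2.6860 * 100
Result: 79.5235 %


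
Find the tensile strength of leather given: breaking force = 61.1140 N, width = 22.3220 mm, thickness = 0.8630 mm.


Formula: TS = force / (width * thickness)
Substituting: TS = 61.1140 / (22.3220 * 0.8630)
Result: 3.1725 N/mm^2


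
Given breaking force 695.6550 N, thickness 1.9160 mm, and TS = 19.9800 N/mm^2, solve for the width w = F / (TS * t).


Formula: w = F / (TS * t)
Substituting: w = 695.6550 / (19.9800 * 1.9160)
Result: 18.1720 mm


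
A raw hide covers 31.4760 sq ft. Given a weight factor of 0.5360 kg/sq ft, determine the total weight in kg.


Formula: Weight = area * weight_per_sqft
Substituting: Weight = 31.4760 * 0.5360
Result: 16.8711 kg


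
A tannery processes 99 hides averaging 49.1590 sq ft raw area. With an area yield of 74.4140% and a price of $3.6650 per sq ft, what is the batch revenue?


Raw_total = N * avg_area = 99 * 49.1590 = 4866.7410 sq ft
Finished = Raw_total * yield / 100 = 4866.7410 * 74.4140 / 100 = 3621.5366 sq ft
Value = Finished * price = 3621.5366 * 3.6650 = 13272.9318 $


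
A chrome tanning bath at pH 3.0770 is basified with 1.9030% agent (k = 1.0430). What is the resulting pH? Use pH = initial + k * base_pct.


Formula: pH_final = pH_initial + k * base_pct
Substituting: pH_final = 3.0770 + 1.0430 * 1.9030
Result: 5.0618


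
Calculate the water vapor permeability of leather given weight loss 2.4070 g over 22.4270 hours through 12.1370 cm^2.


Formula: WVP = loss / (area * time)
Substituting: WVP = 2.4070 / (12.1370 * 22.4270)
Result: 0.00884288 g/(cm^2*hr)


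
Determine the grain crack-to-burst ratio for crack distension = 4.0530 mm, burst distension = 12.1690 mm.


Formula: Ratio = crack / burst
Substituting: Ratio = 4.0530 / 12.1690
Result: 0.3331


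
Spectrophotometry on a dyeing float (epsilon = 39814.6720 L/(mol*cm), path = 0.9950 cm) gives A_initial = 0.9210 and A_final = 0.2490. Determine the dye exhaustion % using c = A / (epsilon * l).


c_initial = A_i / (epsilon * l) = 0.9210 / (39814.6720 * 0.9950) = 2.3248e-05 mol/L
c_final = A_f / (epsilon * l) = 0.2490 / (39814.6720 * 0.9950) = 6.2854e-06 mol/L
Exhaustion = (c_initial - c_final) / c_initial * 100 = (2.3248e-05 - 6.2854e-06) / 2.3248e-05 * 100 = 72.9642 %


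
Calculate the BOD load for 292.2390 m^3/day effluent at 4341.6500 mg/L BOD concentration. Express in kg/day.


Formula: BOD_load = volume * conc / 1000
Substituting: BOD_load = 292.2390 * 4341.6500 / 1000
Result: 1268.7995 kg/day


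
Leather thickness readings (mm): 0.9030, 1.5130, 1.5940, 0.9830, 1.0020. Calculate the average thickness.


Formula: Average = sum / n
Substituting: Average = 5.9950 / 5
Result: 1.1990 mm


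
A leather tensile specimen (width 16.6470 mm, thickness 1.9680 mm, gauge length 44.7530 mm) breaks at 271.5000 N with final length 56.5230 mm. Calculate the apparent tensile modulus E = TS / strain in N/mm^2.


TS = F / (w * t) = 271.5000 / (16.6470 * 1.9680) = 8.2872 N/mm^2
strain = (Lf - L0) / L0 = (56.5230 - 44.7530) / 44.7530 = 0.2630
E = TS / strain = 8.2872 / 0.2630 = 31.5104 N/mm^2


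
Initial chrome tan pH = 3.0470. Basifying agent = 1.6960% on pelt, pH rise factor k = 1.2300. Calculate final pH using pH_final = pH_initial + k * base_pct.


Formula: pH_final = pH_initial + k * base_pct
Substituting: pH_final = 3.0470 + 1.2300 * 1.6960
Result: 5.1331


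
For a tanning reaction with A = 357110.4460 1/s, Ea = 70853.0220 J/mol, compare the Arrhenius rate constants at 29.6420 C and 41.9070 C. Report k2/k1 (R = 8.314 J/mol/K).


T1 = 29.6420 + 273.15 = 302.7920 K; T2 = 41.9070 + 273.15 = 315.0570 K
k1 = A * exp(-Ea/(R*T1)) = 357110.4460 * exp(-70853.0220/(8.314*302.7920)) = 2.1355e-07 1/s
k2 = A * exp(-Ea/(R*T2)) = 357110.4460 * exp(-70853.0220/(8.314*315.0570)) = 6.3878e-07 1/s
k2/k1 = 6.3878e-07 / 2.1355e-07 = 2.9912


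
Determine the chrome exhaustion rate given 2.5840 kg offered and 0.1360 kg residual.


Formula: Uptake = (offered - residual) / offered * 100
Substituting: Uptake = (2.5840 - 0.1360) / 2.5840 * 100
Result: 94.7368 %


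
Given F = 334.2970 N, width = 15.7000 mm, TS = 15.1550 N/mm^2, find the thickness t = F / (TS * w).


Formula: t = F / (TS * w)
Substituting: t = 334.2970 / (15.1550 * 15.7000)
Result: 1.4050 mm


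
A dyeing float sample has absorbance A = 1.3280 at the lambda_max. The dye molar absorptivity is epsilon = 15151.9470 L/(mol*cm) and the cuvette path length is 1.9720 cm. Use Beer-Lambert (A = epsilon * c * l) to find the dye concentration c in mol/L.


Formula: c = A / (epsilon * l)
Substituting: c = 1.3280 / (15151.9470 * 1.9720)
Result: 4.4445e-05 mol/L


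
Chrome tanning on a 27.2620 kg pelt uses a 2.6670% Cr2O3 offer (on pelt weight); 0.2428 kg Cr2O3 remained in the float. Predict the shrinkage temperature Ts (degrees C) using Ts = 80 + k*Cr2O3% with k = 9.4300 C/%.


Offered = pelt * offer_pct / 100 = 27.2620 * 2.6670 / 100 = 0.7271 kg
Uptake = offered - residual = 0.7271 - 0.2428 = 0.4843 kg
Cr2O3% on pelt = uptake / pelt * 100 = 0.4843 / 27.2620 * 100 = 1.7764 %
Ts = 80 + k * Cr2O3% = 80 + 9.4300 * 1.7764 = 96.7513 C


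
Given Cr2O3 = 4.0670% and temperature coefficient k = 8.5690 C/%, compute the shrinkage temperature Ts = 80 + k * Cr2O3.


Formula: Ts = 80 + k * Cr2O3
Substituting: Ts = 80 + 8.5690 * 4.0670
Result: 114.8501 C


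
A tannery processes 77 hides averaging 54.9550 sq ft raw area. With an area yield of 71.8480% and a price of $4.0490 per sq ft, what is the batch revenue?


Raw_total = N * avg_area = 77 * 54.9550 = 4231.5350 sq ft
Finished = Raw_total * yield / 100 = 4231.5350 * 71.8480 / 100 = 3040.2733 sq ft
Value = Finished * price = 3040.2733 * 4.0490 = 12310.0665 $


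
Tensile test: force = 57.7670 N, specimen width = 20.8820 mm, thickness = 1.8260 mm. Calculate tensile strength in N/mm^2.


Formula: TS = force / (width * thickness)
Substituting: TS = 57.7670 / (20.8820 * 1.8260)
Result: 1.5150 N/mm^2


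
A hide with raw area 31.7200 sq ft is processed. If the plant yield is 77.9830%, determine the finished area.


Formula: finished = raw * yield / 100
Substituting: finished = 31.7200 * 77.9830 / 100
Result: 24.7362 sq ft


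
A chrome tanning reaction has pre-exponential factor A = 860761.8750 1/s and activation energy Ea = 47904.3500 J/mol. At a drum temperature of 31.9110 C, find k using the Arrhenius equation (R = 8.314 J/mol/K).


T_K = T_C + 273.15 = 31.9110 + 273.15 = 305.0610 K
exponent = -Ea / (R * T_K) = -47904.3500 / (8.314 * 305.0610) = -18.8877
k = A * exp(exponent) = 860761.8750 * exp(-18.8877) = 0.00539604 1/s


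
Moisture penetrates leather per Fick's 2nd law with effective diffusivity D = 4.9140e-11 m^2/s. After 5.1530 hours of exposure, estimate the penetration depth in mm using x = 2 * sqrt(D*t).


t = 5.1530 hr * 3600 = 18550.8000 s
D * t = 4.9140e-11 * 18550.8000 = 9.1159e-07
x = 2 * sqrt(D*t) = 2 * sqrt(9.1159e-07) = 0.00190954 m = 1.9095 mm


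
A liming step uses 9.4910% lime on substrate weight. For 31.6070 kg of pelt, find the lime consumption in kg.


Formula: Lime = substrate * pct / 100
Substituting: Lime = 31.6070 * 9.4910 / 100
Result: 2.9998 kg


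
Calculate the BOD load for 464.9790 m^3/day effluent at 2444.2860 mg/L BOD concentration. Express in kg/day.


Formula: BOD_load = volume * conc / 1000
Substituting: BOD_load = 464.9790 * 2444.2860 / 1000
Result: 1136.5417 kg/day


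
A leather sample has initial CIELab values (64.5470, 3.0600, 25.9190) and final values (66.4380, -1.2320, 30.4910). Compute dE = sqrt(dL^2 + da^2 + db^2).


dL = 1.8910, da = -4.2920, db = 4.5720
dE = sqrt(1.8910^2 + (-4.2920)^2 + 4.5720^2) = 6.5498


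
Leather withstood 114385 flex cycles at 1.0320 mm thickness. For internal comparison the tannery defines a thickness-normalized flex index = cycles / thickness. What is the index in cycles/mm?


Formula: Index = cycles / thickness
Substituting: Index = 114385 / 1.0320
Result: 110838.1783 cycles/mm


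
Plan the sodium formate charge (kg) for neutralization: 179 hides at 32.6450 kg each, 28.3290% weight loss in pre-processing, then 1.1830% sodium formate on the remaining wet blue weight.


Total_raw = N * avg_wt = 179 * 32.6450 = 5843.4550 kg
Substrate = Total_raw * (1 - loss/100) = 5843.4550 * (1 - 28.3290/100) = 4188.0626 kg
Neutralizer = Substrate * pct / 100 = 4188.0626 * 1.1830 / 100 = 49.5448 kg


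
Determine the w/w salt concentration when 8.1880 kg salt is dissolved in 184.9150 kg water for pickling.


Formula: Conc = salt / (water + salt) * 100
Substituting: Conc = 8.1880 / (184.9150 + 8.1880) * 100
Result: 4.2402 %


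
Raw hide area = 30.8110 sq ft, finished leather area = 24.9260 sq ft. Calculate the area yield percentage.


Formula: Yield = finished / raw * 100
Substituting: Yield = 24.9260 / 30.8110 * 100
Result: 80.8997 %


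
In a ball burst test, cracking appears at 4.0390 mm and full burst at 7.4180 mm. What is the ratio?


Formula: Ratio = crack / burst
Substituting: Ratio = 4.0390 / 7.4180
Result: 0.5445


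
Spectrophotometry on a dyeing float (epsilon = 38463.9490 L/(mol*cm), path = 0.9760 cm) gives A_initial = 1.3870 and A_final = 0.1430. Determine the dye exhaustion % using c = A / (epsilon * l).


c_initial = A_i / (epsilon * l) = 1.3870 / (38463.9490 * 0.9760) = 3.6946e-05 mol/L
c_final = A_f / (epsilon * l) = 0.1430 / (38463.9490 * 0.9760) = 3.8092e-06 mol/L
Exhaustion = (c_initial - c_final) / c_initial * 100 = (3.6946e-05 - 3.8092e-06) / 3.6946e-05 * 100 = 89.6900 %


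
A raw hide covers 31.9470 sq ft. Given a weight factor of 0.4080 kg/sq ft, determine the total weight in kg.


Formula: Weight = area * weight_per_sqft
Substituting: Weight = 31.9470 * 0.4080
Result: 13.0344 kg


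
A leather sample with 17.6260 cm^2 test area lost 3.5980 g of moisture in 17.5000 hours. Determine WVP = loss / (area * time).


Formula: WVP = loss / (area * time)
Substituting: WVP = 3.5980 / (17.6260 * 17.5000)
Result: 0.0116646 g/(cm^2*hr)


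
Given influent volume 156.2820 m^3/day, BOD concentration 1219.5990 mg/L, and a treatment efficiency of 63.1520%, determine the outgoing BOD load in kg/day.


Load_in = volume * conc / 1000 = 156.2820 * 1219.5990 / 1000 = 190.6014 kg/day
Removed = Load_in * eff / 100 = 190.6014 * 63.1520 / 100 = 120.3686 kg/day
Load_out = Load_in - Removed = 190.6014 - 120.3686 = 70.2328 kg/day


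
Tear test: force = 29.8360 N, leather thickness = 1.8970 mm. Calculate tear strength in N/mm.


Formula: Tear strength = force / thickness
Substituting: Tear strength = 29.8360 / 1.8970
Result: 15.7280 N/mm


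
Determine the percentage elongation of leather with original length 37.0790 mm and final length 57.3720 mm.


Formula: Elongation = (Lf - L0) / L0 * 100
Substituting: Elongation = (57.3720 - 37.0790) / 37.0790 * 100
Result: 54.7291 %


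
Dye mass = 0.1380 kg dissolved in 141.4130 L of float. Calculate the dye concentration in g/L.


Formula: Conc = dye_mass(kg) / volume(L) * 1000
Substituting: Conc = 0.1380 / 141.4130 * 1000
Result: 0.9759 g/L


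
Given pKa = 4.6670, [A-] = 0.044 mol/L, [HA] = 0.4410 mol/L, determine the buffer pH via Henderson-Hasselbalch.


ratio = [A-] / [HA] = 0.044 / 0.4410 = 0.0997732
log10(ratio) = -1.0010
pH = pKa + log10(ratio) = 4.6670 - 1.0010 = 3.6660


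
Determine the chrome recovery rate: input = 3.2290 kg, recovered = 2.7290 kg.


Formula: Recovery = recovered / input * 100
Substituting: Recovery = 2.7290 / 3.2290 * 100
Result: 84.5153 %


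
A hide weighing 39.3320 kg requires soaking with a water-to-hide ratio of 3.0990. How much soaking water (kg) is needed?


Formula: Water = hide_weight * ratio
Substituting: Water = 39.3320 * 3.0990
Result: 121.8899 kg


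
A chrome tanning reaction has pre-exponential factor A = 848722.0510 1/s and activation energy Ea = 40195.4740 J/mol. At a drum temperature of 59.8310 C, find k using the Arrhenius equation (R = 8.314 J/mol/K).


T_K = T_C + 273.15 = 59.8310 + 273.15 = 332.9810 K
exponent = -Ea / (R * T_K) = -40195.4740 / (8.314 * 332.9810) = -14.5194
k = A * exp(exponent) = 848722.0510 * exp(-14.5194) = 0.4198 1/s


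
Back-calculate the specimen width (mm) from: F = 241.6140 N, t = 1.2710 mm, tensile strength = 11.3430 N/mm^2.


Formula: w = F / (TS * t)
Substituting: w = 241.6140 / (11.3430 * 1.2710)
Result: 16.7590 mm


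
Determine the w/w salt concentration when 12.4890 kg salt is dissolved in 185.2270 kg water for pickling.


Formula: Conc = salt / (water + salt) * 100
Substituting: Conc = 12.4890 / (185.2270 + 12.4890) * 100
Result: 6.3166 %


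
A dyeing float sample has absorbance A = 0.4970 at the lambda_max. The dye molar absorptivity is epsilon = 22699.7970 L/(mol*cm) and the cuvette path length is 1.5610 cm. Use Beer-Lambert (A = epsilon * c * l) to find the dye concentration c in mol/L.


Formula: c = A / (epsilon * l)
Substituting: c = 0.4970 / (22699.7970 * 1.5610)
Result: 1.4026e-05 mol/L


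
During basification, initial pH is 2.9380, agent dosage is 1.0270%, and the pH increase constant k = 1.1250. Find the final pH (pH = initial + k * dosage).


Formula: pH_final = pH_initial + k * base_pct
Substituting: pH_final = 2.9380 + 1.1250 * 1.0270
Result: 4.0934


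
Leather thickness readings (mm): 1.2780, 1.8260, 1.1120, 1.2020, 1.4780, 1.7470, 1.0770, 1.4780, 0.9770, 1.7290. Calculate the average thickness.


Formula: Average = sum / n
Substituting: Average = 13.9040 / 10
Result: 1.3904 mm


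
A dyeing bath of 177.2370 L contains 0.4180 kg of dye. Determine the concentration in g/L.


Formula: Conc = dye_mass(kg) / volume(L) * 1000
Substituting: Conc = 0.4180 / 177.2370 * 1000
Result: 2.3584 g/L


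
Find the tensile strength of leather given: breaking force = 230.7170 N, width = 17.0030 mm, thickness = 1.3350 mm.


Formula: TS = force / (width * thickness)
Substituting: TS = 230.7170 / (17.0030 * 1.3350)
Result: 10.1642 N/mm^2


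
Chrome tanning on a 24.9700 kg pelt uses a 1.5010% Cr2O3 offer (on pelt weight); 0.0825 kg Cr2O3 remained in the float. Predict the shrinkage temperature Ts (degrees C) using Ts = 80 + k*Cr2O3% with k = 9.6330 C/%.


Offered = pelt * offer_pct / 100 = 24.9700 * 1.5010 / 100 = 0.3748 kg
Uptake = offered - residual = 0.3748 - 0.0825 = 0.2923 kg
Cr2O3% on pelt = uptake / pelt * 100 = 0.2923 / 24.9700 * 100 = 1.1706 %
Ts = 80 + k * Cr2O3% = 80 + 9.6330 * 1.1706 = 91.2764 C


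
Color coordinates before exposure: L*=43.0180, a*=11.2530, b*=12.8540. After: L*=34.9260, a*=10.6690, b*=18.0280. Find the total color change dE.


dL = -8.0920, da = -0.5840, db = 5.1740
dE = sqrt((-8.0920)^2 + (-0.5840)^2 + 5.1740^2) = 9.6225


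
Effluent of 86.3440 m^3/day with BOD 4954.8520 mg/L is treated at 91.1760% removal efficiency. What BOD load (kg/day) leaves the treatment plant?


Load_in = volume * conc / 1000 = 86.3440 * 4954.8520 / 1000 = 427.8217 kg/day
Removed = Load_in * eff / 100 = 427.8217 * 91.1760 / 100 = 390.0708 kg/day
Load_out = Load_in - Removed = 427.8217 - 390.0708 = 37.7510 kg/day


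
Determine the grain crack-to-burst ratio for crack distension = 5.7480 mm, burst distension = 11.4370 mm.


Formula: Ratio = crack / burst
Substituting: Ratio = 5.7480 / 11.4370
Result: 0.5026


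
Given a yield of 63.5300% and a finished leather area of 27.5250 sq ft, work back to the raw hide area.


Formula: raw = finished * 100 / yield
Substituting: raw = 27.5250 * 100 / 63.5300
Result: 43.3260 sq ft


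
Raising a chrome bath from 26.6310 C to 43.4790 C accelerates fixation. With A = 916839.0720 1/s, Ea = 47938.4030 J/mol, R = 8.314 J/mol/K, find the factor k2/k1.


T1 = 26.6310 + 273.15 = 299.7810 K; T2 = 43.4790 + 273.15 = 316.6290 K
k1 = A * exp(-Ea/(R*T1)) = 916839.0720 * exp(-47938.4030/(8.314*299.7810)) = 0.00406515 1/s
k2 = A * exp(-Ea/(R*T2)) = 916839.0720 * exp(-47938.4030/(8.314*316.6290)) = 0.0113124 1/s
k2/k1 = 0.0113124 / 0.00406515 = 2.7828


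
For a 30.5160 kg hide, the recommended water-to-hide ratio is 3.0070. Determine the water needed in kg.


Formula: Water = hide_weight * ratio
Substituting: Water = 30.5160 * 3.0070
Result: 91.7616 kg


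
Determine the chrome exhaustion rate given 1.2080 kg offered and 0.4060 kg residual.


Formula: Uptake = (offered - residual) / offered * 100
Substituting: Uptake = (1.2080 - 0.4060) / 1.2080 * 100
Result: 66.3907 %


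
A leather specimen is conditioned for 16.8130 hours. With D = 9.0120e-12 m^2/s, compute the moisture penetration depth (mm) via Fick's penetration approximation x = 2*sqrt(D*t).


t = 16.8130 hr * 3600 = 60526.8000 s
D * t = 9.0120e-12 * 60526.8000 = 5.4547e-07
x = 2 * sqrt(D*t) = 2 * sqrt(5.4547e-07) = 0.00147712 m = 1.4771 mm


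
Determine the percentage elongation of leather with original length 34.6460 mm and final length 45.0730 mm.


Formula: Elongation = (Lf - L0) / L0 * 100
Substituting: Elongation = (45.0730 - 34.6460) / 34.6460 * 100
Result: 30.0958 %


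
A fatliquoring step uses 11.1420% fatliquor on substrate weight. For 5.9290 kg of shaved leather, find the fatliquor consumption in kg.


Formula: Fat = substrate * pct / 100
Substituting: Fat = 5.9290 * 11.1420 / 100
Result: 0.6606 kg


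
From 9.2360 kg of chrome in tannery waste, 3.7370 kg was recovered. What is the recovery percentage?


Formula: Recovery = recovered / input * 100
Substituting: Recovery = 3.7370 / 9.2360 * 100
Result: 40.4612 %


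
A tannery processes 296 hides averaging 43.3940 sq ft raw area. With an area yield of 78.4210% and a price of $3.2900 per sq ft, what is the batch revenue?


Raw_total = N * avg_area = 296 * 43.3940 = 12844.6240 sq ft
Finished = Raw_total * yield / 100 = 12844.6240 * 78.4210 / 100 = 10072.8826 sq ft
Value = Finished * price = 10072.8826 * 3.2900 = 33139.7837 $


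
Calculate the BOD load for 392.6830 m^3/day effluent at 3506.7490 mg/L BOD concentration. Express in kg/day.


Formula: BOD_load = volume * conc / 1000
Substituting: BOD_load = 392.6830 * 3506.7490 / 1000
Result: 1377.0407 kg/day


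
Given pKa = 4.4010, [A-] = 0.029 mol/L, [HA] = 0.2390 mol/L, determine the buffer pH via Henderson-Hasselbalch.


ratio = [A-] / [HA] = 0.029 / 0.2390 = 0.1213
log10(ratio) = -0.9160
pH = pKa + log10(ratio) = 4.4010 - 0.9160 = 3.4850


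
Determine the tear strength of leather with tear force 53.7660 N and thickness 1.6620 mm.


Formula: Tear strength = force / thickness
Substituting: Tear strength = 53.7660 / 1.6620
Result: 32.3502 N/mm


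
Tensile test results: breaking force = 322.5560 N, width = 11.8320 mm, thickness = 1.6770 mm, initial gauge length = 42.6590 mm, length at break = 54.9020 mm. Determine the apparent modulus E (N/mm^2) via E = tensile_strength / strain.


TS = F / (w * t) = 322.5560 / (11.8320 * 1.6770) = 16.2560 N/mm^2
strain = (Lf - L0) / L0 = (54.9020 - 42.6590) / 42.6590 = 0.2870
E = TS / strain = 16.2560 / 0.2870 = 56.6418 N/mm^2


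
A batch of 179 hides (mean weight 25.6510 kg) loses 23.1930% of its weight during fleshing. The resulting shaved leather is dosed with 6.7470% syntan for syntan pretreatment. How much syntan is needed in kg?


Total_raw = N * avg_wt = 179 * 25.6510 = 4591.5290 kg
Substrate = Total_raw * (1 - loss/100) = 4591.5290 * (1 - 23.1930/100) = 3526.6157 kg
Syntan = Substrate * pct / 100 = 3526.6157 * 6.7470 / 100 = 237.9408 kg


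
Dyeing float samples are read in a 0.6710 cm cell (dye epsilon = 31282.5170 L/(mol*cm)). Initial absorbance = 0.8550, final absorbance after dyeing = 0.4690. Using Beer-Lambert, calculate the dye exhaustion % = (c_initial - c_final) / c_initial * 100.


c_initial = A_i / (epsilon * l) = 0.8550 / (31282.5170 * 0.6710) = 4.0733e-05 mol/L
c_final = A_f / (epsilon * l) = 0.4690 / (31282.5170 * 0.6710) = 2.2343e-05 mol/L
Exhaustion = (c_initial - c_final) / c_initial * 100 = (4.0733e-05 - 2.2343e-05) / 4.0733e-05 * 100 = 45.1462 %


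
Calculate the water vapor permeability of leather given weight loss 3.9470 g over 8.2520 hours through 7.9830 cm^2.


Formula: WVP = loss / (area * time)
Substituting: WVP = 3.9470 / (7.9830 * 8.2520)
Result: 0.0599159 g/(cm^2*hr)


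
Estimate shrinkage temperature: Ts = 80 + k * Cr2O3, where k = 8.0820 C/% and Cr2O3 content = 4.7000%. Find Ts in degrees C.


Formula: Ts = 80 + k * Cr2O3
Substituting: Ts = 80 + 8.0820 * 4.7000
Result: 117.9854 C


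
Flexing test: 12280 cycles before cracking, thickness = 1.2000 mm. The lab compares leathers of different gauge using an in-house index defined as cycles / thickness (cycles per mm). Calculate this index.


Formula: Index = cycles / thickness
Substituting: Index = 12280 / 1.2000
Result: 10233.3333 cycles/mm


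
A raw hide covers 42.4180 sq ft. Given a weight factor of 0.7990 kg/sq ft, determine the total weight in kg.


Formula: Weight = area * weight_per_sqft
Substituting: Weight = 42.4180 * 0.7990
Result: 33.8920 kg


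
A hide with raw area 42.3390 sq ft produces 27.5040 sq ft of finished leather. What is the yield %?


Formula: Yield = finished / raw * 100
Substituting: Yield = 27.5040 / 42.3390 * 100
Result: 64.9614 %


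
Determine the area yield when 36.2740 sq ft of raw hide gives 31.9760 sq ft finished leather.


Formula: Yield = finished / raw * 100
Substituting: Yield = 31.9760 / 36.2740 * 100
Result: 88.1513 %
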